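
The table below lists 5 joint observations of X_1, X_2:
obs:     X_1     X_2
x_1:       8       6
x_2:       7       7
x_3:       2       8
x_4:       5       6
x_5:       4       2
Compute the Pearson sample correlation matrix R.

Step 1 — column means:
  mean(X_1) = (8 + 7 + 2 + 5 + 4) / 5 = 26/5 = 5.2
  mean(X_2) = (6 + 7 + 8 + 6 + 2) / 5 = 29/5 = 5.8

Step 2 — sample variances and covariances s[i,j] = (1/(n-1)) · Σ_k (x_{k,i} - mean_i) · (x_{k,j} - mean_j), with n-1 = 4:
  s[X_1,X_1] = ((2.8)·(2.8) + (1.8)·(1.8) + (-3.2)·(-3.2) + (-0.2)·(-0.2) + (-1.2)·(-1.2)) / 4 = 22.8/4 = 5.7
  s[X_1,X_2] = ((2.8)·(0.2) + (1.8)·(1.2) + (-3.2)·(2.2) + (-0.2)·(0.2) + (-1.2)·(-3.8)) / 4 = 0.2/4 = 0.05
  s[X_2,X_2] = ((0.2)·(0.2) + (1.2)·(1.2) + (2.2)·(2.2) + (0.2)·(0.2) + (-3.8)·(-3.8)) / 4 = 20.8/4 = 5.2
  Sample standard deviations s_i = √(s[i,i]):
  s(X_1) = √(5.7) = 2.3875
  s(X_2) = √(5.2) = 2.2804

Step 3 — r_{ij} = s_{ij} / (s_i · s_j):
  r[X_1,X_1] = 1 (diagonal).
  r[X_1,X_2] = 0.05 / (2.3875 · 2.2804) = 0.05 / 5.4443 = 0.0092
  r[X_2,X_2] = 1 (diagonal).

R is symmetric with unit diagonal. Assembling:

R = [[1, 0.0092],
 [0.0092, 1]]


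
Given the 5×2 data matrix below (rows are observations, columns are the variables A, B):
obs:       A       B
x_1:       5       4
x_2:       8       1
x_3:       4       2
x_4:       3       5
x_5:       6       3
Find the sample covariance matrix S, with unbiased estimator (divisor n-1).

Step 1 — column means:
  mean(A) = (5 + 8 + 4 + 3 + 6) / 5 = 26/5 = 5.2
  mean(B) = (4 + 1 + 2 + 5 + 3) / 5 = 15/5 = 3

Step 2 — sample covariance S[i,j] = (1/(n-1)) · Σ_k (x_{k,i} - mean_i) · (x_{k,j} - mean_j), with n-1 = 4.
  S[A,A] = ((-0.2)·(-0.2) + (2.8)·(2.8) + (-1.2)·(-1.2) + (-2.2)·(-2.2) + (0.8)·(0.8)) / 4 = 14.8/4 = 3.7
  S[A,B] = ((-0.2)·(1) + (2.8)·(-2) + (-1.2)·(-1) + (-2.2)·(2) + (0.8)·(0)) / 4 = -9/4 = -2.25
  S[B,B] = ((1)·(1) + (-2)·(-2) + (-1)·(-1) + (2)·(2) + (0)·(0)) / 4 = 10/4 = 2.5

S is symmetric (S[j,i] = S[i,j]). Assembling:

S = [[3.7, -2.25],
 [-2.25, 2.5]]


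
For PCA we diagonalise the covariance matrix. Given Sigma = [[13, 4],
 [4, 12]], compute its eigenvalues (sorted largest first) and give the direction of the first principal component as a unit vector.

Step 1 — characteristic polynomial of 2×2 Sigma:
  det(Sigma - λI) = λ² - trace · λ + det = 0.
  trace = 13 + 12 = 25, det = 13·12 - (4)² = 140.
Step 2 — discriminant:
  Δ = trace² - 4·det = 625 - 560 = 65.
Step 3 — eigenvalues:
  λ = (trace ± √Δ)/2 = (25 ± 8.0623)/2,
  λ_1 = 16.5311,  λ_2 = 8.4689.

Step 4 — unit eigenvector for λ_1: solve (Sigma - λ_1 I)v = 0. First row:
  (13 - 16.5311)·v_x + (4)·v_y = 0, i.e. (-3.5311)·v_x + (4)·v_y = 0,
  so v ∝ (b, λ_1 - a) = (4, 3.5311) = u.
  ||u|| = √((4)² + (3.5311)²) = √(28.4689) ≈ 5.3356,
  v_1 = u/||u|| ≈ (0.7497, 0.6618) (||v_1|| = 1).

λ_1 = 16.5311,  λ_2 = 8.4689;  v_1 ≈ (0.7497, 0.6618)


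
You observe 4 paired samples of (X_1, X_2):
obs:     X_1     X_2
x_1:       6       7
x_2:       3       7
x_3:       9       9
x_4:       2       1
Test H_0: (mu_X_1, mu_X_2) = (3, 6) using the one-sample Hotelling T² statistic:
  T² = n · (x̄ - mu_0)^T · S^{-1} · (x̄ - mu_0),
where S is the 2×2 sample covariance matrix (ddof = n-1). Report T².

Step 1 — sample mean vector:
  mean(X_1) = (6 + 3 + 9 + 2) / 4 = 20/4 = 5
  mean(X_2) = (7 + 7 + 9 + 1) / 4 = 24/4 = 6
  x̄ = (5, 6),  deviation x̄ - mu_0 = (5, 6) - (3, 6) = (2, 0).

Step 2 — sample covariance matrix, S[i,j] = (1/(n-1)) · Σ_k (x_{k,i} - mean_i) · (x_{k,j} - mean_j), divisor n-1 = 3:
  S[X_1,X_1] = ((1)·(1) + (-2)·(-2) + (4)·(4) + (-3)·(-3)) / 3 = 30/3 = 10
  S[X_1,X_2] = ((1)·(1) + (-2)·(1) + (4)·(3) + (-3)·(-5)) / 3 = 26/3 = 8.6667
  S[X_2,X_2] = ((1)·(1) + (1)·(1) + (3)·(3) + (-5)·(-5)) / 3 = 36/3 = 12
  S = [[10, 8.6667],
 [8.6667, 12]].

Step 3 — invert S. det(S) = 10·12 - (8.6667)² = 44.8889.
  S^{-1} = (1/det) · [[d, -b], [-b, a]] = [[0.2673, -0.1931],
 [-0.1931, 0.2228]].

Step 4 — quadratic form (x̄ - mu_0)^T · S^{-1} · (x̄ - mu_0):
  S^{-1} · (x̄ - mu_0) = (0.5347, -0.3861),
  (x̄ - mu_0)^T · [...] = (2)·(0.5347) + (0)·(-0.3861) = 1.0693.

Step 5 — scale by n: T² = 4 · 1.0693 = 4.2772.

T² ≈ 4.2772


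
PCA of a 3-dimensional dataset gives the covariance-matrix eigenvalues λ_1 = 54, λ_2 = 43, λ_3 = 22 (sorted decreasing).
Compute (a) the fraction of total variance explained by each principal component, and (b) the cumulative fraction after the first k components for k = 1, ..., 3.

Step 1 — total variance = trace(Sigma) = Σ λ_i = 54 + 43 + 22 = 119.

Step 2 — fraction explained by component i = λ_i / Σ λ:
  PC1: 54/119 = 0.4538
  PC2: 43/119 = 0.3613
  PC3: 22/119 = 0.1849

Step 3 — cumulative fraction after k components = (λ_1 + ... + λ_k) / Σ λ:
  k = 1: 54/119 = 0.4538
  k = 2: (54 + 43)/119 = 97/119 = 0.8151
  k = 3: (54 + 43 + 22)/119 = 119/119 = 1

Summary (fraction, with percent):

explained: PC1 0.4538 (45.38%), PC2 0.3613 (36.13%), PC3 0.1849 (18.49%);  cumulative: 0.4538, 0.8151, 1


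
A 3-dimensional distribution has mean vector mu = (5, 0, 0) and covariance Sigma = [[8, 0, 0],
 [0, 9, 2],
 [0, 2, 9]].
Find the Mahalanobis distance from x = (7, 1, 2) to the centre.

Step 1 — centre the observation: (x - mu) = (2, 1, 2).

Step 2 — invert Sigma (cofactor / det for 3×3, or solve directly):
  Sigma^{-1} = [[0.125, 0, 0],
 [0, 0.1169, -0.026],
 [0, -0.026, 0.1169]].

Step 3 — form the quadratic (x - mu)^T · Sigma^{-1} · (x - mu):
  Sigma^{-1} · (x - mu) = (0.25, 0.0649, 0.2078).
  (x - mu)^T · [Sigma^{-1} · (x - mu)] = (2)·(0.25) + (1)·(0.0649) + (2)·(0.2078) = 0.9805.

Step 4 — take square root: d = √(0.9805) ≈ 0.9902.

d(x, mu) = √(0.9805) ≈ 0.9902


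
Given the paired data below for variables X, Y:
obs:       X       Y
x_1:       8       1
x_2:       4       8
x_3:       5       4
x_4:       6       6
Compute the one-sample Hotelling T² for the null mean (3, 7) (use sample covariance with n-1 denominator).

Step 1 — sample mean vector:
  mean(X) = (8 + 4 + 5 + 6) / 4 = 23/4 = 5.75
  mean(Y) = (1 + 8 + 4 + 6) / 4 = 19/4 = 4.75
  x̄ = (5.75, 4.75),  deviation x̄ - mu_0 = (5.75, 4.75) - (3, 7) = (2.75, -2.25).

Step 2 — sample covariance matrix, S[i,j] = (1/(n-1)) · Σ_k (x_{k,i} - mean_i) · (x_{k,j} - mean_j), divisor n-1 = 3:
  S[X,X] = ((2.25)·(2.25) + (-1.75)·(-1.75) + (-0.75)·(-0.75) + (0.25)·(0.25)) / 3 = 8.75/3 = 2.9167
  S[X,Y] = ((2.25)·(-3.75) + (-1.75)·(3.25) + (-0.75)·(-0.75) + (0.25)·(1.25)) / 3 = -13.25/3 = -4.4167
  S[Y,Y] = ((-3.75)·(-3.75) + (3.25)·(3.25) + (-0.75)·(-0.75) + (1.25)·(1.25)) / 3 = 26.75/3 = 8.9167
  S = [[2.9167, -4.4167],
 [-4.4167, 8.9167]].

Step 3 — invert S. det(S) = 2.9167·8.9167 - (-4.4167)² = 6.5.
  S^{-1} = (1/det) · [[d, -b], [-b, a]] = [[1.3718, 0.6795],
 [0.6795, 0.4487]].

Step 4 — quadratic form (x̄ - mu_0)^T · S^{-1} · (x̄ - mu_0):
  S^{-1} · (x̄ - mu_0) = (2.2436, 0.859),
  (x̄ - mu_0)^T · [...] = (2.75)·(2.2436) + (-2.25)·(0.859) = 4.2372.

Step 5 — scale by n: T² = 4 · 4.2372 = 16.9487.

T² ≈ 16.9487


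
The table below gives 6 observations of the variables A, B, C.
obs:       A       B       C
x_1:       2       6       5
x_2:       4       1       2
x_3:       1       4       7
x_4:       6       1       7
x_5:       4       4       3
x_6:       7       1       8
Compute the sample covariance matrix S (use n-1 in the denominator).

Step 1 — column means:
  mean(A) = (2 + 4 + 1 + 6 + 4 + 7) / 6 = 24/6 = 4
  mean(B) = (6 + 1 + 4 + 1 + 4 + 1) / 6 = 17/6 = 2.8333
  mean(C) = (5 + 2 + 7 + 7 + 3 + 8) / 6 = 32/6 = 5.3333

Step 2 — sample covariance S[i,j] = (1/(n-1)) · Σ_k (x_{k,i} - mean_i) · (x_{k,j} - mean_j), with n-1 = 5.
  S[A,A] = ((-2)·(-2) + (0)·(0) + (-3)·(-3) + (2)·(2) + (0)·(0) + (3)·(3)) / 5 = 26/5 = 5.2
  S[A,B] = ((-2)·(3.1667) + (0)·(-1.8333) + (-3)·(1.1667) + (2)·(-1.8333) + (0)·(1.1667) + (3)·(-1.8333)) / 5 = -19/5 = -3.8
  S[A,C] = ((-2)·(-0.3333) + (0)·(-3.3333) + (-3)·(1.6667) + (2)·(1.6667) + (0)·(-2.3333) + (3)·(2.6667)) / 5 = 7/5 = 1.4
  S[B,B] = ((3.1667)·(3.1667) + (-1.8333)·(-1.8333) + (1.1667)·(1.1667) + (-1.8333)·(-1.8333) + (1.1667)·(1.1667) + (-1.8333)·(-1.8333)) / 5 = 22.8333/5 = 4.5667
  S[B,C] = ((3.1667)·(-0.3333) + (-1.8333)·(-3.3333) + (1.1667)·(1.6667) + (-1.8333)·(1.6667) + (1.1667)·(-2.3333) + (-1.8333)·(2.6667)) / 5 = -3.6667/5 = -0.7333
  S[C,C] = ((-0.3333)·(-0.3333) + (-3.3333)·(-3.3333) + (1.6667)·(1.6667) + (1.6667)·(1.6667) + (-2.3333)·(-2.3333) + (2.6667)·(2.6667)) / 5 = 29.3333/5 = 5.8667

S is symmetric (S[j,i] = S[i,j]). Assembling:

S = [[5.2, -3.8, 1.4],
 [-3.8, 4.5667, -0.7333],
 [1.4, -0.7333, 5.8667]]


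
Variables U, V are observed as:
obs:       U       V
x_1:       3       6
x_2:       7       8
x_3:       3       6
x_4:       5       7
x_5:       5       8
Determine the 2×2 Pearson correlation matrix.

Step 1 — column means:
  mean(U) = (3 + 7 + 3 + 5 + 5) / 5 = 23/5 = 4.6
  mean(V) = (6 + 8 + 6 + 7 + 8) / 5 = 35/5 = 7

Step 2 — sample variances and covariances s[i,j] = (1/(n-1)) · Σ_k (x_{k,i} - mean_i) · (x_{k,j} - mean_j), with n-1 = 4:
  s[U,U] = ((-1.6)·(-1.6) + (2.4)·(2.4) + (-1.6)·(-1.6) + (0.4)·(0.4) + (0.4)·(0.4)) / 4 = 11.2/4 = 2.8
  s[U,V] = ((-1.6)·(-1) + (2.4)·(1) + (-1.6)·(-1) + (0.4)·(0) + (0.4)·(1)) / 4 = 6/4 = 1.5
  s[V,V] = ((-1)·(-1) + (1)·(1) + (-1)·(-1) + (0)·(0) + (1)·(1)) / 4 = 4/4 = 1
  Sample standard deviations s_i = √(s[i,i]):
  s(U) = √(2.8) = 1.6733
  s(V) = √(1) = 1

Step 3 — r_{ij} = s_{ij} / (s_i · s_j):
  r[U,U] = 1 (diagonal).
  r[U,V] = 1.5 / (1.6733 · 1) = 1.5 / 1.6733 = 0.8964
  r[V,V] = 1 (diagonal).

R is symmetric with unit diagonal. Assembling:

R = [[1, 0.8964],
 [0.8964, 1]]


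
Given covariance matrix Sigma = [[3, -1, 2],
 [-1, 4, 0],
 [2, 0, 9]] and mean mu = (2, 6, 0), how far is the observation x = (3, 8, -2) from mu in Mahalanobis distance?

Step 1 — centre the observation: (x - mu) = (1, 2, -2).

Step 2 — invert Sigma (cofactor / det for 3×3, or solve directly):
  Sigma^{-1} = [[0.4337, 0.1084, -0.0964],
 [0.1084, 0.2771, -0.0241],
 [-0.0964, -0.0241, 0.1325]].

Step 3 — form the quadratic (x - mu)^T · Sigma^{-1} · (x - mu):
  Sigma^{-1} · (x - mu) = (0.8434, 0.7108, -0.4096).
  (x - mu)^T · [Sigma^{-1} · (x - mu)] = (1)·(0.8434) + (2)·(0.7108) + (-2)·(-0.4096) = 3.0843.

Step 4 — take square root: d = √(3.0843) ≈ 1.7562.

d(x, mu) = √(3.0843) ≈ 1.7562


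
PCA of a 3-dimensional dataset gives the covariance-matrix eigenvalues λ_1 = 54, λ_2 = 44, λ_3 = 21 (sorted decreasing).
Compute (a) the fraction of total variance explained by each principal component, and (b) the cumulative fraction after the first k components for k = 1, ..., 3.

Step 1 — total variance = trace(Sigma) = Σ λ_i = 54 + 44 + 21 = 119.

Step 2 — fraction explained by component i = λ_i / Σ λ:
  PC1: 54/119 = 0.4538
  PC2: 44/119 = 0.3697
  PC3: 21/119 = 0.1765

Step 3 — cumulative fraction after k components = (λ_1 + ... + λ_k) / Σ λ:
  k = 1: 54/119 = 0.4538
  k = 2: (54 + 44)/119 = 98/119 = 0.8235
  k = 3: (54 + 44 + 21)/119 = 119/119 = 1

Summary (fraction, with percent):

explained: PC1 0.4538 (45.38%), PC2 0.3697 (36.97%), PC3 0.1765 (17.65%);  cumulative: 0.4538, 0.8235, 1


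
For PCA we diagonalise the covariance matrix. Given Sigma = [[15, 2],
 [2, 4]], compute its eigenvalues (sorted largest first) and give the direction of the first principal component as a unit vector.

Step 1 — characteristic polynomial of 2×2 Sigma:
  det(Sigma - λI) = λ² - trace · λ + det = 0.
  trace = 15 + 4 = 19, det = 15·4 - (2)² = 56.
Step 2 — discriminant:
  Δ = trace² - 4·det = 361 - 224 = 137.
Step 3 — eigenvalues:
  λ = (trace ± √Δ)/2 = (19 ± 11.7047)/2,
  λ_1 = 15.3523,  λ_2 = 3.6477.

Step 4 — unit eigenvector for λ_1: solve (Sigma - λ_1 I)v = 0. First row:
  (15 - 15.3523)·v_x + (2)·v_y = 0, i.e. (-0.3523)·v_x + (2)·v_y = 0,
  so v ∝ (b, λ_1 - a) = (2, 0.3523) = u.
  ||u|| = √((2)² + (0.3523)²) = √(4.1242) ≈ 2.0308,
  v_1 = u/||u|| ≈ (0.9848, 0.1735) (||v_1|| = 1).

λ_1 = 15.3523,  λ_2 = 3.6477;  v_1 ≈ (0.9848, 0.1735)


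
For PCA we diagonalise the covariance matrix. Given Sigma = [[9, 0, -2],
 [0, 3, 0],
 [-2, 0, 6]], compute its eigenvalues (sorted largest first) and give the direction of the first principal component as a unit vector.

Step 1 — characteristic polynomial p(λ) = det(λI - Sigma) = λ³ - tr·λ² + c_1·λ - det, where tr = trace, c_1 = sum of the principal 2×2 minors, det = det(Sigma):
  tr = 9 + 3 + 6 = 18,
  c_1 = (9·3 - (0)²) + (9·6 - (-2)²) + (3·6 - (0)²) = 27 + 50 + 18 = 95,
  det = 9·(3·6 - (0)²) - (0)·((0)·6 - (0)·(-2)) + (-2)·((0)·(0) - 3·(-2)) = 9·(18) - (0)·(0) + (-2)·(6) = 150.
  So p(λ) = λ³ - 18λ² + 95λ - 150.
Step 2 — look for an integer root (rational root theorem: any rational root is an integer divisor of 150). Testing λ = 3:
  p(3) = 27 - 162 + 285 - 150 = 0  ✓
  Dividing out (λ - 3): p(λ) = (λ - 3)(λ² - 15λ + 50).
Step 3 — remaining eigenvalues from the quadratic λ² - 15λ + 50 = 0:
  Δ = 15² - 4·50 = 225 - 200 = 25,  λ = (15 ± √25)/2 = (15 ± 5)/2 = 10 or 5.
  Sorted: λ_1 = 10,  λ_2 = 5,  λ_3 = 3  (check: sum = 18 = tr ✓).

Step 4 — unit eigenvector for λ_1 = 10: v spans the null space of (Sigma - λ_1 I), whose rows are
  r_1 = (-1, 0, -2),  r_2 = (0, -7, 0),  r_3 = (-2, 0, -4).
  v is orthogonal to every row, so take v ∝ r_1 × r_2 = ((0)·(0) - (-2)·(-7), (-2)·(0) - (-1)·(0), (-1)·(-7) - (0)·(0)) = (-14, 0, 7).
  Rescale (divide by 7; multiply by -1 so the first nonzero entry is positive): u = (2, 0, -1).
  ||u|| = √((2)² + (0)² + (-1)²) = √(5) ≈ 2.2361,  v_1 = u/||u|| ≈ (0.8944, 0, -0.4472) (||v_1|| = 1).

λ_1 = 10,  λ_2 = 5,  λ_3 = 3;  v_1 ≈ (0.8944, 0, -0.4472)


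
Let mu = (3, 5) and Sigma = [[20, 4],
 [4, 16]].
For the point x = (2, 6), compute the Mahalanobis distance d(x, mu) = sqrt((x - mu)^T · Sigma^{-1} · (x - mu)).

Step 1 — centre the observation: (x - mu) = (-1, 1).

Step 2 — invert Sigma. det(Sigma) = 20·16 - (4)² = 304.
  Sigma^{-1} = (1/det) · [[d, -b], [-b, a]] = [[0.0526, -0.0132],
 [-0.0132, 0.0658]].

Step 3 — form the quadratic (x - mu)^T · Sigma^{-1} · (x - mu):
  Sigma^{-1} · (x - mu) = (-0.0658, 0.0789).
  (x - mu)^T · [Sigma^{-1} · (x - mu)] = (-1)·(-0.0658) + (1)·(0.0789) = 0.1447.

Step 4 — take square root: d = √(0.1447) ≈ 0.3804.

d(x, mu) = √(0.1447) ≈ 0.3804


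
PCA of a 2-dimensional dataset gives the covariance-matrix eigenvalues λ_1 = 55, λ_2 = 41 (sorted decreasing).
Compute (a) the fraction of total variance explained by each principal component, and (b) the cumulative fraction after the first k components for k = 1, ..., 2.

Step 1 — total variance = trace(Sigma) = Σ λ_i = 55 + 41 = 96.

Step 2 — fraction explained by component i = λ_i / Σ λ:
  PC1: 55/96 = 0.5729
  PC2: 41/96 = 0.4271

Step 3 — cumulative fraction after k components = (λ_1 + ... + λ_k) / Σ λ:
  k = 1: 55/96 = 0.5729
  k = 2: (55 + 41)/96 = 96/96 = 1

Summary (fraction, with percent):

explained: PC1 0.5729 (57.29%), PC2 0.4271 (42.71%);  cumulative: 0.5729, 1


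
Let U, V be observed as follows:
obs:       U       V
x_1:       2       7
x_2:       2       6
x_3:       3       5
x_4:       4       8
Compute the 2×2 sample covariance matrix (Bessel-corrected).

Step 1 — column means:
  mean(U) = (2 + 2 + 3 + 4) / 4 = 11/4 = 2.75
  mean(V) = (7 + 6 + 5 + 8) / 4 = 26/4 = 6.5

Step 2 — sample covariance S[i,j] = (1/(n-1)) · Σ_k (x_{k,i} - mean_i) · (x_{k,j} - mean_j), with n-1 = 3.
  S[U,U] = ((-0.75)·(-0.75) + (-0.75)·(-0.75) + (0.25)·(0.25) + (1.25)·(1.25)) / 3 = 2.75/3 = 0.9167
  S[U,V] = ((-0.75)·(0.5) + (-0.75)·(-0.5) + (0.25)·(-1.5) + (1.25)·(1.5)) / 3 = 1.5/3 = 0.5
  S[V,V] = ((0.5)·(0.5) + (-0.5)·(-0.5) + (-1.5)·(-1.5) + (1.5)·(1.5)) / 3 = 5/3 = 1.6667

S is symmetric (S[j,i] = S[i,j]). Assembling:

S = [[0.9167, 0.5],
 [0.5, 1.6667]]


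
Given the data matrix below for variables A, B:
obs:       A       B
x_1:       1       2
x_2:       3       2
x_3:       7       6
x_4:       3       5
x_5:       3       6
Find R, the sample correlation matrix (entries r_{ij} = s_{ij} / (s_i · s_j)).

Step 1 — column means:
  mean(A) = (1 + 3 + 7 + 3 + 3) / 5 = 17/5 = 3.4
  mean(B) = (2 + 2 + 6 + 5 + 6) / 5 = 21/5 = 4.2

Step 2 — sample variances and covariances s[i,j] = (1/(n-1)) · Σ_k (x_{k,i} - mean_i) · (x_{k,j} - mean_j), with n-1 = 4:
  s[A,A] = ((-2.4)·(-2.4) + (-0.4)·(-0.4) + (3.6)·(3.6) + (-0.4)·(-0.4) + (-0.4)·(-0.4)) / 4 = 19.2/4 = 4.8
  s[A,B] = ((-2.4)·(-2.2) + (-0.4)·(-2.2) + (3.6)·(1.8) + (-0.4)·(0.8) + (-0.4)·(1.8)) / 4 = 11.6/4 = 2.9
  s[B,B] = ((-2.2)·(-2.2) + (-2.2)·(-2.2) + (1.8)·(1.8) + (0.8)·(0.8) + (1.8)·(1.8)) / 4 = 16.8/4 = 4.2
  Sample standard deviations s_i = √(s[i,i]):
  s(A) = √(4.8) = 2.1909
  s(B) = √(4.2) = 2.0494

Step 3 — r_{ij} = s_{ij} / (s_i · s_j):
  r[A,A] = 1 (diagonal).
  r[A,B] = 2.9 / (2.1909 · 2.0494) = 2.9 / 4.49 = 0.6459
  r[B,B] = 1 (diagonal).

R is symmetric with unit diagonal. Assembling:

R = [[1, 0.6459],
 [0.6459, 1]]


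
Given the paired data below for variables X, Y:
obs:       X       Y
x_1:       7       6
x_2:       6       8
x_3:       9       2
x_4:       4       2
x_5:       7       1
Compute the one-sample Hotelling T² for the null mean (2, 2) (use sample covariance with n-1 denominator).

Step 1 — sample mean vector:
  mean(X) = (7 + 6 + 9 + 4 + 7) / 5 = 33/5 = 6.6
  mean(Y) = (6 + 8 + 2 + 2 + 1) / 5 = 19/5 = 3.8
  x̄ = (6.6, 3.8),  deviation x̄ - mu_0 = (6.6, 3.8) - (2, 2) = (4.6, 1.8).

Step 2 — sample covariance matrix, S[i,j] = (1/(n-1)) · Σ_k (x_{k,i} - mean_i) · (x_{k,j} - mean_j), divisor n-1 = 4:
  S[X,X] = ((0.4)·(0.4) + (-0.6)·(-0.6) + (2.4)·(2.4) + (-2.6)·(-2.6) + (0.4)·(0.4)) / 4 = 13.2/4 = 3.3
  S[X,Y] = ((0.4)·(2.2) + (-0.6)·(4.2) + (2.4)·(-1.8) + (-2.6)·(-1.8) + (0.4)·(-2.8)) / 4 = -2.4/4 = -0.6
  S[Y,Y] = ((2.2)·(2.2) + (4.2)·(4.2) + (-1.8)·(-1.8) + (-1.8)·(-1.8) + (-2.8)·(-2.8)) / 4 = 36.8/4 = 9.2
  S = [[3.3, -0.6],
 [-0.6, 9.2]].

Step 3 — invert S. det(S) = 3.3·9.2 - (-0.6)² = 30.
  S^{-1} = (1/det) · [[d, -b], [-b, a]] = [[0.3067, 0.02],
 [0.02, 0.11]].

Step 4 — quadratic form (x̄ - mu_0)^T · S^{-1} · (x̄ - mu_0):
  S^{-1} · (x̄ - mu_0) = (1.4467, 0.29),
  (x̄ - mu_0)^T · [...] = (4.6)·(1.4467) + (1.8)·(0.29) = 7.1767.

Step 5 — scale by n: T² = 5 · 7.1767 = 35.8833.

T² ≈ 35.8833


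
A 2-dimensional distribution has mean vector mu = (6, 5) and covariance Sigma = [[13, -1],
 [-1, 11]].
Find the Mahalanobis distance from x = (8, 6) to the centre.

Step 1 — centre the observation: (x - mu) = (2, 1).

Step 2 — invert Sigma. det(Sigma) = 13·11 - (-1)² = 142.
  Sigma^{-1} = (1/det) · [[d, -b], [-b, a]] = [[0.0775, 0.007],
 [0.007, 0.0915]].

Step 3 — form the quadratic (x - mu)^T · Sigma^{-1} · (x - mu):
  Sigma^{-1} · (x - mu) = (0.162, 0.1056).
  (x - mu)^T · [Sigma^{-1} · (x - mu)] = (2)·(0.162) + (1)·(0.1056) = 0.4296.

Step 4 — take square root: d = √(0.4296) ≈ 0.6554.

d(x, mu) = √(0.4296) ≈ 0.6554


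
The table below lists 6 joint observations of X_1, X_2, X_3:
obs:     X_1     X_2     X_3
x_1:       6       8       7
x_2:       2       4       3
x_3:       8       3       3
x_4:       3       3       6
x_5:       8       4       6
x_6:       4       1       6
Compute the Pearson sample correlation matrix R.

Step 1 — column means:
  mean(X_1) = (6 + 2 + 8 + 3 + 8 + 4) / 6 = 31/6 = 5.1667
  mean(X_2) = (8 + 4 + 3 + 3 + 4 + 1) / 6 = 23/6 = 3.8333
  mean(X_3) = (7 + 3 + 3 + 6 + 6 + 6) / 6 = 31/6 = 5.1667

Step 2 — sample variances and covariances s[i,j] = (1/(n-1)) · Σ_k (x_{k,i} - mean_i) · (x_{k,j} - mean_j), with n-1 = 5:
  s[X_1,X_1] = ((0.8333)·(0.8333) + (-3.1667)·(-3.1667) + (2.8333)·(2.8333) + (-2.1667)·(-2.1667) + (2.8333)·(2.8333) + (-1.1667)·(-1.1667)) / 5 = 32.8333/5 = 6.5667
  s[X_1,X_2] = ((0.8333)·(4.1667) + (-3.1667)·(0.1667) + (2.8333)·(-0.8333) + (-2.1667)·(-0.8333) + (2.8333)·(0.1667) + (-1.1667)·(-2.8333)) / 5 = 6.1667/5 = 1.2333
  s[X_1,X_3] = ((0.8333)·(1.8333) + (-3.1667)·(-2.1667) + (2.8333)·(-2.1667) + (-2.1667)·(0.8333) + (2.8333)·(0.8333) + (-1.1667)·(0.8333)) / 5 = 1.8333/5 = 0.3667
  s[X_2,X_2] = ((4.1667)·(4.1667) + (0.1667)·(0.1667) + (-0.8333)·(-0.8333) + (-0.8333)·(-0.8333) + (0.1667)·(0.1667) + (-2.8333)·(-2.8333)) / 5 = 26.8333/5 = 5.3667
  s[X_2,X_3] = ((4.1667)·(1.8333) + (0.1667)·(-2.1667) + (-0.8333)·(-2.1667) + (-0.8333)·(0.8333) + (0.1667)·(0.8333) + (-2.8333)·(0.8333)) / 5 = 6.1667/5 = 1.2333
  s[X_3,X_3] = ((1.8333)·(1.8333) + (-2.1667)·(-2.1667) + (-2.1667)·(-2.1667) + (0.8333)·(0.8333) + (0.8333)·(0.8333) + (0.8333)·(0.8333)) / 5 = 14.8333/5 = 2.9667
  Sample standard deviations s_i = √(s[i,i]):
  s(X_1) = √(6.5667) = 2.5626
  s(X_2) = √(5.3667) = 2.3166
  s(X_3) = √(2.9667) = 1.7224

Step 3 — r_{ij} = s_{ij} / (s_i · s_j):
  r[X_1,X_1] = 1 (diagonal).
  r[X_1,X_2] = 1.2333 / (2.5626 · 2.3166) = 1.2333 / 5.9364 = 0.2078
  r[X_1,X_3] = 0.3667 / (2.5626 · 1.7224) = 0.3667 / 4.4137 = 0.0831
  r[X_2,X_2] = 1 (diagonal).
  r[X_2,X_3] = 1.2333 / (2.3166 · 1.7224) = 1.2333 / 3.9901 = 0.3091
  r[X_3,X_3] = 1 (diagonal).

R is symmetric with unit diagonal. Assembling:

R = [[1, 0.2078, 0.0831],
 [0.2078, 1, 0.3091],
 [0.0831, 0.3091, 1]]


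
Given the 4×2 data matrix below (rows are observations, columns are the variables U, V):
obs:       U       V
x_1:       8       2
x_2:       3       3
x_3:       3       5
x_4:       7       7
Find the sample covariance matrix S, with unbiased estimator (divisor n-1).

Step 1 — column means:
  mean(U) = (8 + 3 + 3 + 7) / 4 = 21/4 = 5.25
  mean(V) = (2 + 3 + 5 + 7) / 4 = 17/4 = 4.25

Step 2 — sample covariance S[i,j] = (1/(n-1)) · Σ_k (x_{k,i} - mean_i) · (x_{k,j} - mean_j), with n-1 = 3.
  S[U,U] = ((2.75)·(2.75) + (-2.25)·(-2.25) + (-2.25)·(-2.25) + (1.75)·(1.75)) / 3 = 20.75/3 = 6.9167
  S[U,V] = ((2.75)·(-2.25) + (-2.25)·(-1.25) + (-2.25)·(0.75) + (1.75)·(2.75)) / 3 = -0.25/3 = -0.0833
  S[V,V] = ((-2.25)·(-2.25) + (-1.25)·(-1.25) + (0.75)·(0.75) + (2.75)·(2.75)) / 3 = 14.75/3 = 4.9167

S is symmetric (S[j,i] = S[i,j]). Assembling:

S = [[6.9167, -0.0833],
 [-0.0833, 4.9167]]


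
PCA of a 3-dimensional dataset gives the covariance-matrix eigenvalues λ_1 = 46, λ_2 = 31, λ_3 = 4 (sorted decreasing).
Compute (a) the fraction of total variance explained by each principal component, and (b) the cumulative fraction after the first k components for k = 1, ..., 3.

Step 1 — total variance = trace(Sigma) = Σ λ_i = 46 + 31 + 4 = 81.

Step 2 — fraction explained by component i = λ_i / Σ λ:
  PC1: 46/81 = 0.5679
  PC2: 31/81 = 0.3827
  PC3: 4/81 = 0.0494

Step 3 — cumulative fraction after k components = (λ_1 + ... + λ_k) / Σ λ:
  k = 1: 46/81 = 0.5679
  k = 2: (46 + 31)/81 = 77/81 = 0.9506
  k = 3: (46 + 31 + 4)/81 = 81/81 = 1

Summary (fraction, with percent):

explained: PC1 0.5679 (56.79%), PC2 0.3827 (38.27%), PC3 0.0494 (4.94%);  cumulative: 0.5679, 0.9506, 1


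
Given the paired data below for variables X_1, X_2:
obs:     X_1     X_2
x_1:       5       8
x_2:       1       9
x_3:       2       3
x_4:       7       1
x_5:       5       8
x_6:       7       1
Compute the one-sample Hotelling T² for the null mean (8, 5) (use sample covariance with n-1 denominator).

Step 1 — sample mean vector:
  mean(X_1) = (5 + 1 + 2 + 7 + 5 + 7) / 6 = 27/6 = 4.5
  mean(X_2) = (8 + 9 + 3 + 1 + 8 + 1) / 6 = 30/6 = 5
  x̄ = (4.5, 5),  deviation x̄ - mu_0 = (4.5, 5) - (8, 5) = (-3.5, 0).

Step 2 — sample covariance matrix, S[i,j] = (1/(n-1)) · Σ_k (x_{k,i} - mean_i) · (x_{k,j} - mean_j), divisor n-1 = 5:
  S[X_1,X_1] = ((0.5)·(0.5) + (-3.5)·(-3.5) + (-2.5)·(-2.5) + (2.5)·(2.5) + (0.5)·(0.5) + (2.5)·(2.5)) / 5 = 31.5/5 = 6.3
  S[X_1,X_2] = ((0.5)·(3) + (-3.5)·(4) + (-2.5)·(-2) + (2.5)·(-4) + (0.5)·(3) + (2.5)·(-4)) / 5 = -26/5 = -5.2
  S[X_2,X_2] = ((3)·(3) + (4)·(4) + (-2)·(-2) + (-4)·(-4) + (3)·(3) + (-4)·(-4)) / 5 = 70/5 = 14
  S = [[6.3, -5.2],
 [-5.2, 14]].

Step 3 — invert S. det(S) = 6.3·14 - (-5.2)² = 61.16.
  S^{-1} = (1/det) · [[d, -b], [-b, a]] = [[0.2289, 0.085],
 [0.085, 0.103]].

Step 4 — quadratic form (x̄ - mu_0)^T · S^{-1} · (x̄ - mu_0):
  S^{-1} · (x̄ - mu_0) = (-0.8012, -0.2976),
  (x̄ - mu_0)^T · [...] = (-3.5)·(-0.8012) + (0)·(-0.2976) = 2.8041.

Step 5 — scale by n: T² = 6 · 2.8041 = 16.8247.

T² ≈ 16.8247


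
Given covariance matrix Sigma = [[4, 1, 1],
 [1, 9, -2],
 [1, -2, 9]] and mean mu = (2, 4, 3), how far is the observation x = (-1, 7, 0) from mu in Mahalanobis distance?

Step 1 — centre the observation: (x - mu) = (-3, 3, -3).

Step 2 — invert Sigma (cofactor / det for 3×3, or solve directly):
  Sigma^{-1} = [[0.2692, -0.0385, -0.0385],
 [-0.0385, 0.1224, 0.0315],
 [-0.0385, 0.0315, 0.1224]].

Step 3 — form the quadratic (x - mu)^T · Sigma^{-1} · (x - mu):
  Sigma^{-1} · (x - mu) = (-0.8077, 0.3881, -0.1573).
  (x - mu)^T · [Sigma^{-1} · (x - mu)] = (-3)·(-0.8077) + (3)·(0.3881) + (-3)·(-0.1573) = 4.0594.

Step 4 — take square root: d = √(4.0594) ≈ 2.0148.

d(x, mu) = √(4.0594) ≈ 2.0148


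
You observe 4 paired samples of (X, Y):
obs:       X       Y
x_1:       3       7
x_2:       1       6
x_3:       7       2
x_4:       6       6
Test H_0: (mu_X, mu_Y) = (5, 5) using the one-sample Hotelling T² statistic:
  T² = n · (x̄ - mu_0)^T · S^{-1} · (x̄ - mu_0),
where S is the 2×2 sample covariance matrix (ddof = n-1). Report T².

Step 1 — sample mean vector:
  mean(X) = (3 + 1 + 7 + 6) / 4 = 17/4 = 4.25
  mean(Y) = (7 + 6 + 2 + 6) / 4 = 21/4 = 5.25
  x̄ = (4.25, 5.25),  deviation x̄ - mu_0 = (4.25, 5.25) - (5, 5) = (-0.75, 0.25).

Step 2 — sample covariance matrix, S[i,j] = (1/(n-1)) · Σ_k (x_{k,i} - mean_i) · (x_{k,j} - mean_j), divisor n-1 = 3:
  S[X,X] = ((-1.25)·(-1.25) + (-3.25)·(-3.25) + (2.75)·(2.75) + (1.75)·(1.75)) / 3 = 22.75/3 = 7.5833
  S[X,Y] = ((-1.25)·(1.75) + (-3.25)·(0.75) + (2.75)·(-3.25) + (1.75)·(0.75)) / 3 = -12.25/3 = -4.0833
  S[Y,Y] = ((1.75)·(1.75) + (0.75)·(0.75) + (-3.25)·(-3.25) + (0.75)·(0.75)) / 3 = 14.75/3 = 4.9167
  S = [[7.5833, -4.0833],
 [-4.0833, 4.9167]].

Step 3 — invert S. det(S) = 7.5833·4.9167 - (-4.0833)² = 20.6111.
  S^{-1} = (1/det) · [[d, -b], [-b, a]] = [[0.2385, 0.1981],
 [0.1981, 0.3679]].

Step 4 — quadratic form (x̄ - mu_0)^T · S^{-1} · (x̄ - mu_0):
  S^{-1} · (x̄ - mu_0) = (-0.1294, -0.0566),
  (x̄ - mu_0)^T · [...] = (-0.75)·(-0.1294) + (0.25)·(-0.0566) = 0.0829.

Step 5 — scale by n: T² = 4 · 0.0829 = 0.3315.

T² ≈ 0.3315


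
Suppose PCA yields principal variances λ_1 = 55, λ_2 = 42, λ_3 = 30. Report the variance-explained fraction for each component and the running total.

Step 1 — total variance = trace(Sigma) = Σ λ_i = 55 + 42 + 30 = 127.

Step 2 — fraction explained by component i = λ_i / Σ λ:
  PC1: 55/127 = 0.4331
  PC2: 42/127 = 0.3307
  PC3: 30/127 = 0.2362

Step 3 — cumulative fraction after k components = (λ_1 + ... + λ_k) / Σ λ:
  k = 1: 55/127 = 0.4331
  k = 2: (55 + 42)/127 = 97/127 = 0.7638
  k = 3: (55 + 42 + 30)/127 = 127/127 = 1

Summary (fraction, with percent):

explained: PC1 0.4331 (43.31%), PC2 0.3307 (33.07%), PC3 0.2362 (23.62%);  cumulative: 0.4331, 0.7638, 1


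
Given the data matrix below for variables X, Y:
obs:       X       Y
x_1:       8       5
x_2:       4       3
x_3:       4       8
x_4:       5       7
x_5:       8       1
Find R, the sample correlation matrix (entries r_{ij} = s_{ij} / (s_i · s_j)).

Step 1 — column means:
  mean(X) = (8 + 4 + 4 + 5 + 8) / 5 = 29/5 = 5.8
  mean(Y) = (5 + 3 + 8 + 7 + 1) / 5 = 24/5 = 4.8

Step 2 — sample variances and covariances s[i,j] = (1/(n-1)) · Σ_k (x_{k,i} - mean_i) · (x_{k,j} - mean_j), with n-1 = 4:
  s[X,X] = ((2.2)·(2.2) + (-1.8)·(-1.8) + (-1.8)·(-1.8) + (-0.8)·(-0.8) + (2.2)·(2.2)) / 4 = 16.8/4 = 4.2
  s[X,Y] = ((2.2)·(0.2) + (-1.8)·(-1.8) + (-1.8)·(3.2) + (-0.8)·(2.2) + (2.2)·(-3.8)) / 4 = -12.2/4 = -3.05
  s[Y,Y] = ((0.2)·(0.2) + (-1.8)·(-1.8) + (3.2)·(3.2) + (2.2)·(2.2) + (-3.8)·(-3.8)) / 4 = 32.8/4 = 8.2
  Sample standard deviations s_i = √(s[i,i]):
  s(X) = √(4.2) = 2.0494
  s(Y) = √(8.2) = 2.8636

Step 3 — r_{ij} = s_{ij} / (s_i · s_j):
  r[X,X] = 1 (diagonal).
  r[X,Y] = -3.05 / (2.0494 · 2.8636) = -3.05 / 5.8686 = -0.5197
  r[Y,Y] = 1 (diagonal).

R is symmetric with unit diagonal. Assembling:

R = [[1, -0.5197],
 [-0.5197, 1]]


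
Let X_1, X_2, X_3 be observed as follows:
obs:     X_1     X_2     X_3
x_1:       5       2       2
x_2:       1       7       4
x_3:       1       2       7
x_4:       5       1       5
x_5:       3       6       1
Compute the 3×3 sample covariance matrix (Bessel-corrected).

Step 1 — column means:
  mean(X_1) = (5 + 1 + 1 + 5 + 3) / 5 = 15/5 = 3
  mean(X_2) = (2 + 7 + 2 + 1 + 6) / 5 = 18/5 = 3.6
  mean(X_3) = (2 + 4 + 7 + 5 + 1) / 5 = 19/5 = 3.8

Step 2 — sample covariance S[i,j] = (1/(n-1)) · Σ_k (x_{k,i} - mean_i) · (x_{k,j} - mean_j), with n-1 = 4.
  S[X_1,X_1] = ((2)·(2) + (-2)·(-2) + (-2)·(-2) + (2)·(2) + (0)·(0)) / 4 = 16/4 = 4
  S[X_1,X_2] = ((2)·(-1.6) + (-2)·(3.4) + (-2)·(-1.6) + (2)·(-2.6) + (0)·(2.4)) / 4 = -12/4 = -3
  S[X_1,X_3] = ((2)·(-1.8) + (-2)·(0.2) + (-2)·(3.2) + (2)·(1.2) + (0)·(-2.8)) / 4 = -8/4 = -2
  S[X_2,X_2] = ((-1.6)·(-1.6) + (3.4)·(3.4) + (-1.6)·(-1.6) + (-2.6)·(-2.6) + (2.4)·(2.4)) / 4 = 29.2/4 = 7.3
  S[X_2,X_3] = ((-1.6)·(-1.8) + (3.4)·(0.2) + (-1.6)·(3.2) + (-2.6)·(1.2) + (2.4)·(-2.8)) / 4 = -11.4/4 = -2.85
  S[X_3,X_3] = ((-1.8)·(-1.8) + (0.2)·(0.2) + (3.2)·(3.2) + (1.2)·(1.2) + (-2.8)·(-2.8)) / 4 = 22.8/4 = 5.7

S is symmetric (S[j,i] = S[i,j]). Assembling:

S = [[4, -3, -2],
 [-3, 7.3, -2.85],
 [-2, -2.85, 5.7]]


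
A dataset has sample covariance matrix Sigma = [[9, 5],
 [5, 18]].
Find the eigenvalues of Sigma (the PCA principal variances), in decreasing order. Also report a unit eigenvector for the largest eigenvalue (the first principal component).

Step 1 — characteristic polynomial of 2×2 Sigma:
  det(Sigma - λI) = λ² - trace · λ + det = 0.
  trace = 9 + 18 = 27, det = 9·18 - (5)² = 137.
Step 2 — discriminant:
  Δ = trace² - 4·det = 729 - 548 = 181.
Step 3 — eigenvalues:
  λ = (trace ± √Δ)/2 = (27 ± 13.4536)/2,
  λ_1 = 20.2268,  λ_2 = 6.7732.

Step 4 — unit eigenvector for λ_1: solve (Sigma - λ_1 I)v = 0. First row:
  (9 - 20.2268)·v_x + (5)·v_y = 0, i.e. (-11.2268)·v_x + (5)·v_y = 0,
  so v ∝ (b, λ_1 - a) = (5, 11.2268) = u.
  ||u|| = √((5)² + (11.2268)²) = √(151.0413) ≈ 12.2899,
  v_1 = u/||u|| ≈ (0.4068, 0.9135) (||v_1|| = 1).

λ_1 = 20.2268,  λ_2 = 6.7732;  v_1 ≈ (0.4068, 0.9135)


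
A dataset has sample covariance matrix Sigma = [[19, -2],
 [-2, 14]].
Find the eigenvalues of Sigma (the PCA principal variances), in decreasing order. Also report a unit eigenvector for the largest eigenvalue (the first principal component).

Step 1 — characteristic polynomial of 2×2 Sigma:
  det(Sigma - λI) = λ² - trace · λ + det = 0.
  trace = 19 + 14 = 33, det = 19·14 - (-2)² = 262.
Step 2 — discriminant:
  Δ = trace² - 4·det = 1089 - 1048 = 41.
Step 3 — eigenvalues:
  λ = (trace ± √Δ)/2 = (33 ± 6.4031)/2,
  λ_1 = 19.7016,  λ_2 = 13.2984.

Step 4 — unit eigenvector for λ_1: solve (Sigma - λ_1 I)v = 0. First row:
  (19 - 19.7016)·v_x + (-2)·v_y = 0, i.e. (-0.7016)·v_x + (-2)·v_y = 0,
  so v ∝ (b, λ_1 - a) = (-2, 0.7016); multiply by -1 so the first entry is positive: u = (2, -0.7016).
  ||u|| = √((2)² + (-0.7016)²) = √(4.4922) ≈ 2.1195,
  v_1 = u/||u|| ≈ (0.9436, -0.331) (||v_1|| = 1).

λ_1 = 19.7016,  λ_2 = 13.2984;  v_1 ≈ (0.9436, -0.331)


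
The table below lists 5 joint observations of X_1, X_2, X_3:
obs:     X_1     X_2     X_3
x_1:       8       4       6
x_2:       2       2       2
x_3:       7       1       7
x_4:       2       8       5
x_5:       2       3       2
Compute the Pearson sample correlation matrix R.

Step 1 — column means:
  mean(X_1) = (8 + 2 + 7 + 2 + 2) / 5 = 21/5 = 4.2
  mean(X_2) = (4 + 2 + 1 + 8 + 3) / 5 = 18/5 = 3.6
  mean(X_3) = (6 + 2 + 7 + 5 + 2) / 5 = 22/5 = 4.4

Step 2 — sample variances and covariances s[i,j] = (1/(n-1)) · Σ_k (x_{k,i} - mean_i) · (x_{k,j} - mean_j), with n-1 = 4:
  s[X_1,X_1] = ((3.8)·(3.8) + (-2.2)·(-2.2) + (2.8)·(2.8) + (-2.2)·(-2.2) + (-2.2)·(-2.2)) / 4 = 36.8/4 = 9.2
  s[X_1,X_2] = ((3.8)·(0.4) + (-2.2)·(-1.6) + (2.8)·(-2.6) + (-2.2)·(4.4) + (-2.2)·(-0.6)) / 4 = -10.6/4 = -2.65
  s[X_1,X_3] = ((3.8)·(1.6) + (-2.2)·(-2.4) + (2.8)·(2.6) + (-2.2)·(0.6) + (-2.2)·(-2.4)) / 4 = 22.6/4 = 5.65
  s[X_2,X_2] = ((0.4)·(0.4) + (-1.6)·(-1.6) + (-2.6)·(-2.6) + (4.4)·(4.4) + (-0.6)·(-0.6)) / 4 = 29.2/4 = 7.3
  s[X_2,X_3] = ((0.4)·(1.6) + (-1.6)·(-2.4) + (-2.6)·(2.6) + (4.4)·(0.6) + (-0.6)·(-2.4)) / 4 = 1.8/4 = 0.45
  s[X_3,X_3] = ((1.6)·(1.6) + (-2.4)·(-2.4) + (2.6)·(2.6) + (0.6)·(0.6) + (-2.4)·(-2.4)) / 4 = 21.2/4 = 5.3
  Sample standard deviations s_i = √(s[i,i]):
  s(X_1) = √(9.2) = 3.0332
  s(X_2) = √(7.3) = 2.7019
  s(X_3) = √(5.3) = 2.3022

Step 3 — r_{ij} = s_{ij} / (s_i · s_j):
  r[X_1,X_1] = 1 (diagonal).
  r[X_1,X_2] = -2.65 / (3.0332 · 2.7019) = -2.65 / 8.1951 = -0.3234
  r[X_1,X_3] = 5.65 / (3.0332 · 2.3022) = 5.65 / 6.9828 = 0.8091
  r[X_2,X_2] = 1 (diagonal).
  r[X_2,X_3] = 0.45 / (2.7019 · 2.3022) = 0.45 / 6.2201 = 0.0723
  r[X_3,X_3] = 1 (diagonal).

R is symmetric with unit diagonal. Assembling:

R = [[1, -0.3234, 0.8091],
 [-0.3234, 1, 0.0723],
 [0.8091, 0.0723, 1]]


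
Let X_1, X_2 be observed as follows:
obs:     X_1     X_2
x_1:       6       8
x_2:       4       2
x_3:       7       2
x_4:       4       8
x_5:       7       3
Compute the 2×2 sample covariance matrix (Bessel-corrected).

Step 1 — column means:
  mean(X_1) = (6 + 4 + 7 + 4 + 7) / 5 = 28/5 = 5.6
  mean(X_2) = (8 + 2 + 2 + 8 + 3) / 5 = 23/5 = 4.6

Step 2 — sample covariance S[i,j] = (1/(n-1)) · Σ_k (x_{k,i} - mean_i) · (x_{k,j} - mean_j), with n-1 = 4.
  S[X_1,X_1] = ((0.4)·(0.4) + (-1.6)·(-1.6) + (1.4)·(1.4) + (-1.6)·(-1.6) + (1.4)·(1.4)) / 4 = 9.2/4 = 2.3
  S[X_1,X_2] = ((0.4)·(3.4) + (-1.6)·(-2.6) + (1.4)·(-2.6) + (-1.6)·(3.4) + (1.4)·(-1.6)) / 4 = -5.8/4 = -1.45
  S[X_2,X_2] = ((3.4)·(3.4) + (-2.6)·(-2.6) + (-2.6)·(-2.6) + (3.4)·(3.4) + (-1.6)·(-1.6)) / 4 = 39.2/4 = 9.8

S is symmetric (S[j,i] = S[i,j]). Assembling:

S = [[2.3, -1.45],
 [-1.45, 9.8]]


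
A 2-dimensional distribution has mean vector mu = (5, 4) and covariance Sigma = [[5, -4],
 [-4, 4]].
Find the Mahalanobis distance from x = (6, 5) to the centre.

Step 1 — centre the observation: (x - mu) = (1, 1).

Step 2 — invert Sigma. det(Sigma) = 5·4 - (-4)² = 4.
  Sigma^{-1} = (1/det) · [[d, -b], [-b, a]] = [[1, 1],
 [1, 1.25]].

Step 3 — form the quadratic (x - mu)^T · Sigma^{-1} · (x - mu):
  Sigma^{-1} · (x - mu) = (2, 2.25).
  (x - mu)^T · [Sigma^{-1} · (x - mu)] = (1)·(2) + (1)·(2.25) = 4.25.

Step 4 — take square root: d = √(4.25) ≈ 2.0616.

d(x, mu) = √(4.25) ≈ 2.0616


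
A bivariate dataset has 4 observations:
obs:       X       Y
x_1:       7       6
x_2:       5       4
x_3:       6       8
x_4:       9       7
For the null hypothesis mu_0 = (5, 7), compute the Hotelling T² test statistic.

Step 1 — sample mean vector:
  mean(X) = (7 + 5 + 6 + 9) / 4 = 27/4 = 6.75
  mean(Y) = (6 + 4 + 8 + 7) / 4 = 25/4 = 6.25
  x̄ = (6.75, 6.25),  deviation x̄ - mu_0 = (6.75, 6.25) - (5, 7) = (1.75, -0.75).

Step 2 — sample covariance matrix, S[i,j] = (1/(n-1)) · Σ_k (x_{k,i} - mean_i) · (x_{k,j} - mean_j), divisor n-1 = 3:
  S[X,X] = ((0.25)·(0.25) + (-1.75)·(-1.75) + (-0.75)·(-0.75) + (2.25)·(2.25)) / 3 = 8.75/3 = 2.9167
  S[X,Y] = ((0.25)·(-0.25) + (-1.75)·(-2.25) + (-0.75)·(1.75) + (2.25)·(0.75)) / 3 = 4.25/3 = 1.4167
  S[Y,Y] = ((-0.25)·(-0.25) + (-2.25)·(-2.25) + (1.75)·(1.75) + (0.75)·(0.75)) / 3 = 8.75/3 = 2.9167
  S = [[2.9167, 1.4167],
 [1.4167, 2.9167]].

Step 3 — invert S. det(S) = 2.9167·2.9167 - (1.4167)² = 6.5.
  S^{-1} = (1/det) · [[d, -b], [-b, a]] = [[0.4487, -0.2179],
 [-0.2179, 0.4487]].

Step 4 — quadratic form (x̄ - mu_0)^T · S^{-1} · (x̄ - mu_0):
  S^{-1} · (x̄ - mu_0) = (0.9487, -0.7179),
  (x̄ - mu_0)^T · [...] = (1.75)·(0.9487) + (-0.75)·(-0.7179) = 2.1987.

Step 5 — scale by n: T² = 4 · 2.1987 = 8.7949.

T² ≈ 8.7949


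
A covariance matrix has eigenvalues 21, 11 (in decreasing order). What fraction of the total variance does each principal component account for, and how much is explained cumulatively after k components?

Step 1 — total variance = trace(Sigma) = Σ λ_i = 21 + 11 = 32.

Step 2 — fraction explained by component i = λ_i / Σ λ:
  PC1: 21/32 = 0.6562
  PC2: 11/32 = 0.3438

Step 3 — cumulative fraction after k components = (λ_1 + ... + λ_k) / Σ λ:
  k = 1: 21/32 = 0.6562
  k = 2: (21 + 11)/32 = 32/32 = 1

Summary (fraction, with percent):

explained: PC1 0.6562 (65.62%), PC2 0.3438 (34.38%);  cumulative: 0.6562, 1


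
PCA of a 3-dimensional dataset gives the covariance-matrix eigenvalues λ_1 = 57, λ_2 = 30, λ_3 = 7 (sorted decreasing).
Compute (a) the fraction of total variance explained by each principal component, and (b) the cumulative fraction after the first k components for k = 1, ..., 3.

Step 1 — total variance = trace(Sigma) = Σ λ_i = 57 + 30 + 7 = 94.

Step 2 — fraction explained by component i = λ_i / Σ λ:
  PC1: 57/94 = 0.6064
  PC2: 30/94 = 0.3191
  PC3: 7/94 = 0.0745

Step 3 — cumulative fraction after k components = (λ_1 + ... + λ_k) / Σ λ:
  k = 1: 57/94 = 0.6064
  k = 2: (57 + 30)/94 = 87/94 = 0.9255
  k = 3: (57 + 30 + 7)/94 = 94/94 = 1

Summary (fraction, with percent):

explained: PC1 0.6064 (60.64%), PC2 0.3191 (31.91%), PC3 0.0745 (7.45%);  cumulative: 0.6064, 0.9255, 1


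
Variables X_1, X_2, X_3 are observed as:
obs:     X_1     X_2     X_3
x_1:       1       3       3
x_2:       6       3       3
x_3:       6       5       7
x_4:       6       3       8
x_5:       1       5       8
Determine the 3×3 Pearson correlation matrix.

Step 1 — column means:
  mean(X_1) = (1 + 6 + 6 + 6 + 1) / 5 = 20/5 = 4
  mean(X_2) = (3 + 3 + 5 + 3 + 5) / 5 = 19/5 = 3.8
  mean(X_3) = (3 + 3 + 7 + 8 + 8) / 5 = 29/5 = 5.8

Step 2 — sample variances and covariances s[i,j] = (1/(n-1)) · Σ_k (x_{k,i} - mean_i) · (x_{k,j} - mean_j), with n-1 = 4:
  s[X_1,X_1] = ((-3)·(-3) + (2)·(2) + (2)·(2) + (2)·(2) + (-3)·(-3)) / 4 = 30/4 = 7.5
  s[X_1,X_2] = ((-3)·(-0.8) + (2)·(-0.8) + (2)·(1.2) + (2)·(-0.8) + (-3)·(1.2)) / 4 = -2/4 = -0.5
  s[X_1,X_3] = ((-3)·(-2.8) + (2)·(-2.8) + (2)·(1.2) + (2)·(2.2) + (-3)·(2.2)) / 4 = 3/4 = 0.75
  s[X_2,X_2] = ((-0.8)·(-0.8) + (-0.8)·(-0.8) + (1.2)·(1.2) + (-0.8)·(-0.8) + (1.2)·(1.2)) / 4 = 4.8/4 = 1.2
  s[X_2,X_3] = ((-0.8)·(-2.8) + (-0.8)·(-2.8) + (1.2)·(1.2) + (-0.8)·(2.2) + (1.2)·(2.2)) / 4 = 6.8/4 = 1.7
  s[X_3,X_3] = ((-2.8)·(-2.8) + (-2.8)·(-2.8) + (1.2)·(1.2) + (2.2)·(2.2) + (2.2)·(2.2)) / 4 = 26.8/4 = 6.7
  Sample standard deviations s_i = √(s[i,i]):
  s(X_1) = √(7.5) = 2.7386
  s(X_2) = √(1.2) = 1.0954
  s(X_3) = √(6.7) = 2.5884

Step 3 — r_{ij} = s_{ij} / (s_i · s_j):
  r[X_1,X_1] = 1 (diagonal).
  r[X_1,X_2] = -0.5 / (2.7386 · 1.0954) = -0.5 / 3 = -0.1667
  r[X_1,X_3] = 0.75 / (2.7386 · 2.5884) = 0.75 / 7.0887 = 0.1058
  r[X_2,X_2] = 1 (diagonal).
  r[X_2,X_3] = 1.7 / (1.0954 · 2.5884) = 1.7 / 2.8355 = 0.5995
  r[X_3,X_3] = 1 (diagonal).

R is symmetric with unit diagonal. Assembling:

R = [[1, -0.1667, 0.1058],
 [-0.1667, 1, 0.5995],
 [0.1058, 0.5995, 1]]


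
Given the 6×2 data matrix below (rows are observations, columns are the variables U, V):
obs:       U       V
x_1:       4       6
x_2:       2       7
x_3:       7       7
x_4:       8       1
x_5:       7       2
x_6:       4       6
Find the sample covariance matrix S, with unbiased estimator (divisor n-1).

Step 1 — column means:
  mean(U) = (4 + 2 + 7 + 8 + 7 + 4) / 6 = 32/6 = 5.3333
  mean(V) = (6 + 7 + 7 + 1 + 2 + 6) / 6 = 29/6 = 4.8333

Step 2 — sample covariance S[i,j] = (1/(n-1)) · Σ_k (x_{k,i} - mean_i) · (x_{k,j} - mean_j), with n-1 = 5.
  S[U,U] = ((-1.3333)·(-1.3333) + (-3.3333)·(-3.3333) + (1.6667)·(1.6667) + (2.6667)·(2.6667) + (1.6667)·(1.6667) + (-1.3333)·(-1.3333)) / 5 = 27.3333/5 = 5.4667
  S[U,V] = ((-1.3333)·(1.1667) + (-3.3333)·(2.1667) + (1.6667)·(2.1667) + (2.6667)·(-3.8333) + (1.6667)·(-2.8333) + (-1.3333)·(1.1667)) / 5 = -21.6667/5 = -4.3333
  S[V,V] = ((1.1667)·(1.1667) + (2.1667)·(2.1667) + (2.1667)·(2.1667) + (-3.8333)·(-3.8333) + (-2.8333)·(-2.8333) + (1.1667)·(1.1667)) / 5 = 34.8333/5 = 6.9667

S is symmetric (S[j,i] = S[i,j]). Assembling:

S = [[5.4667, -4.3333],
 [-4.3333, 6.9667]]
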